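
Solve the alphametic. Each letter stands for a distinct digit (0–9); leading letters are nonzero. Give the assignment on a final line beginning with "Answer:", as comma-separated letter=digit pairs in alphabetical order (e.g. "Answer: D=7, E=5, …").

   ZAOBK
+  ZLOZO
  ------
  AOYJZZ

Step 1. [col 1: K + O ≡ Z (mod 10)] several values work for K in column 1 (K + O ≡ Z (mod 10), carry-in 0); try K=3. So K=3.
Step 2. [col 1: K + O ≡ Z (mod 10)] several values work for O in column 1 (K + O ≡ Z (mod 10), carry-in 0); try O=4, so O=4.
Step 3. [A] A is the leading digit of a 6-digit sum of two 5-digit numbers; the final carry is exactly 1. So A=1.
Step 4. [col 1: K + O ≡ Z (mod 10)] from column 1 (K=3, O=4, carry-in 0, digits 1,3,4 already taken and all letters distinct): Z must equal 7, so Z=7.
Step 5. [col 2: B + Z ≡ Z (mod 10)] column 2 reads B+Z+carry(0)=Z with Z=7; with digits 1,3,4,7 already taken and all letters distinct, the only value for B is 0, so B=0.
Step 6. [col 3: O + O ≡ J (mod 10)] column 3 reads O+O+carry(0)=J with O=4; with digits 0,1,3,4,7 already taken and all letters distinct, the only value for J is 8 ⇒ J=8.
Step 7. [col 4: A + L ≡ Y (mod 10)] column 4: given A=1, carry-in 0, and digits 0,1,3,4,7,8 already taken and all letters distinct, A+L≡Y (mod 10) forces L=5, so L=5.
Step 8. [col 4: A + L ≡ Y (mod 10)] column 4 reads A+L+carry(0)=Y with A=1, L=5; with digits 0,1,3,4,5,7,8 already taken and all letters distinct, the only value for Y is 6. So Y=6.

Answer: A=1, B=0, J=8, K=3, L=5, O=4, Y=6, Z=7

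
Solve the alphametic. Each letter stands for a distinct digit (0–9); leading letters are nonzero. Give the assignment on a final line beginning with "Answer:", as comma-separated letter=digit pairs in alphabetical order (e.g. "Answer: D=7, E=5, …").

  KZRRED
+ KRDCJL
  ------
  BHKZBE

Step 1. [col 1: D + L ≡ E (mod 10)] column 1 (D + L ≡ E (mod 10), carry-in 0) doesn't pin L yet; pick L=7 and continue. So L=7.
Step 2. [col 1: D + L ≡ E (mod 10)] D=5 is one option consistent with column 1 (D + L ≡ E (mod 10), carry-in 0) — take it. So D=5.
Step 3. [col 1: D + L ≡ E (mod 10)] column 1 reads D+L+carry(0)=E with D=5, L=7; with digits 5,7 already taken and all letters distinct, the only value for E is 2 ⇒ E=2.
Step 4. [col 2: E + J ≡ B (mod 10)] no forcing yet in column 2 (carry-in 1); J=6 is free and consistent — try it, so J=6.
Step 5. [col 2: E + J ≡ B (mod 10)] column 2: given E=2, J=6, carry-in 1, and digits 2,5,6,7 already taken and all letters distinct, E+J≡B (mod 10) forces B=9, so B=9.
Step 6. [col 3: R + C ≡ Z (mod 10)] no forcing yet in column 3 (carry-in 0); R=8 is free and consistent — try it, so R=8.
Step 7. [col 3: R + C ≡ Z (mod 10)] in column 3 we have R+C≡Z with carry-in 0; given R=8 and digits 2,5,6,7,8,9 already taken and all letters distinct, that pins C to 3, so C=3.
Step 8. [col 3: R + C ≡ Z (mod 10)] column 3: given R=8, C=3, carry-in 0, and digits 2,3,5,6,7,8,9 already taken and all letters distinct, R+C≡Z (mod 10) forces Z=1 ⇒ Z=1.
Step 9. [col 4: R + D ≡ K (mod 10)] column 4: given R=8, D=5, carry-in 1, and digits 1,2,3,5,6,7,8,9 already taken and all letters distinct, R+D≡K (mod 10) forces K=4 ⇒ K=4.
Step 10. [col 5: Z + R ≡ H (mod 10)] in column 5 we have Z+R≡H with carry-in 1; given Z=1, R=8 and digits 1,2,3,4,5,6,7,8,9 already taken and all letters distinct, that pins H to 0. So H=0.

Answer: B=9, C=3, D=5, E=2, H=0, J=6, K=4, L=7, R=8, Z=1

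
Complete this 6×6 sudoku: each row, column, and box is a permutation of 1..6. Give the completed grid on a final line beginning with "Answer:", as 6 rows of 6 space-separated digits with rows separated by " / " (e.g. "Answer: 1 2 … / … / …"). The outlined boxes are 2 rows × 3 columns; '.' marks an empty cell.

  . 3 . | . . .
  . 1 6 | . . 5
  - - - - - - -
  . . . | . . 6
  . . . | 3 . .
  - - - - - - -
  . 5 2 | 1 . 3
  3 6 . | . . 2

Step 1. [r5c1∈{4}] r5c1's peers cover all but 4. So r5c1=4.
Step 2. [r1c3∈{4,5}] across box 1, 4 lands solely at r1c3. So r1c3=4.
Step 3. [r2c1∈{2}] r2c1 is down to just 2, so r2c1=2.
Step 4. [r4c6∈{1,4}] r4c6 is the only open cell in col 6 admitting 4 ⇒ r4c6=4.
Step 5. [r4c2∈{2}] only 2 remains possible at r4c2 ⇒ r4c2=2.
Step 6. [r1c1∈{5}] r1c1's peers cover all but 5. So r1c1=5.
Step 7. [r3c1∈{1}] r3c1 has the single candidate 1, so r3c1=1.
Step 8. [r4c5∈{1,5}] 1 has one home in row 4: r4c5 ⇒ r4c5=1.
Step 9. [r2c4∈{4}] r2c4 is down to just 4. So r2c4=4.
Step 10. [r6c4∈{5}] r6c4 is down to just 5 ⇒ r6c4=5.
Step 11. [r3c5∈{2,5}] col 5 places 5 nowhere but r3c5. So r3c5=5.
Step 12. [r1c5∈{2,6}] in col 5, 2 fits only at r1c5. So r1c5=2.
Step 13. [r1c4∈{6}] nothing but 6 survives at r1c4, so r1c4=6.
Step 14. [r3c3∈{3}] r3c3 has the single candidate 3, so r3c3=3.
Step 15. [r3c2∈{4}] r3c2 is down to just 4, so r3c2=4.
Step 16. [r6c3∈{1}] r6c3 has the single candidate 1. So r6c3=1.
Step 17. [r4c1∈{6}] r4c1 is down to just 6. So r4c1=6.
Step 18. [r5c5∈{6}] r5c5's peers cover all but 6, so r5c5=6.
Step 19. [r2c5∈{3}] r2c5 has the single candidate 3. So r2c5=3.
Step 20. [r3c4∈{2}] only 2 remains possible at r3c4, so r3c4=2.
Step 21. [r4c3∈{5}] r4c3's peers cover all but 5. So r4c3=5.
Step 22. [r6c5∈{4}] r6c5's peers cover all but 4 ⇒ r6c5=4.
Step 23. [r1c6∈{1}] r1c6 has the single candidate 1 ⇒ r1c6=1.

Answer: 5 3 4 6 2 1 / 2 1 6 4 3 5 / 1 4 3 2 5 6 / 6 2 5 3 1 4 / 4 5 2 1 6 3 / 3 6 1 5 4 2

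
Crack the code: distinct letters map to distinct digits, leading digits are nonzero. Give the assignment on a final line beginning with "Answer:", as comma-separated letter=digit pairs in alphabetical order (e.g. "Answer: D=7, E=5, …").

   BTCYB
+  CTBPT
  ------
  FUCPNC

Step 1. [col 1: B + T ≡ C (mod 10)] no forcing yet in column 1 (carry-in 0); T=7 is free and consistent — try it ⇒ T=7.
Step 2. [col 1: B + T ≡ C (mod 10)] no forcing yet in column 1 (carry-in 0); B=8 is free and consistent — try it. So B=8.
Step 3. [F] adding two 5-digit numbers gives at most 5+1 digits, and here it does — F is that final carry and must be 1 ⇒ F=1.
Step 4. [col 1: B + T ≡ C (mod 10)] from column 1 (B=8, T=7, carry-in 0, digits 1,7,8 already taken and all letters distinct): C must equal 5, so C=5.
Step 5. [col 2: Y + P ≡ N (mod 10)] no forcing yet in column 2 (carry-in 1); N=6 is free and consistent — try it ⇒ N=6.
Step 6. [col 2: Y + P ≡ N (mod 10)] several values work for P in column 2 (Y + P ≡ N (mod 10), carry-in 1); try P=3, so P=3.
Step 7. [col 2: Y + P ≡ N (mod 10)] column 2: given P=3, N=6, carry-in 1, and digits 1,3,5,6,7,8 already taken and all letters distinct, Y+P≡N (mod 10) forces Y=2. So Y=2.
Step 8. [col 5: B + C ≡ U (mod 10)] in column 5 we have B+C≡U with carry-in 1; given B=8, C=5 and digits 1,2,3,5,6,7,8 already taken and all letters distinct, that pins U to 4, so U=4.

Answer: B=8, C=5, F=1, N=6, P=3, T=7, U=4, Y=2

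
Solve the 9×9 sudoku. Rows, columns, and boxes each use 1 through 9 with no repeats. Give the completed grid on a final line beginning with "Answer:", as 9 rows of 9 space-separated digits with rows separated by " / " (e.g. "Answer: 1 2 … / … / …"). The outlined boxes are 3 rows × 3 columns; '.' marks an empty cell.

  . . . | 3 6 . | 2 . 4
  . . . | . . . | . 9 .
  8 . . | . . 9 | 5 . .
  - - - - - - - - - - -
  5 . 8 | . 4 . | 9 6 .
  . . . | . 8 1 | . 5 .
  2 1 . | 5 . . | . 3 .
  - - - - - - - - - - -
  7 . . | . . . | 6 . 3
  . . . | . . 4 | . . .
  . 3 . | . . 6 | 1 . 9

Step 1. [r6c6∈{7}] only 7 remains possible at r6c6, so r6c6=7.
Step 2. [r3c3∈{1,2,3,4,6,7}] across row 3, 3 lands solely at r3c3, so r3c3=3.
Step 3. [r4c4∈{2}] r4c4 is down to just 2. So r4c4=2.
Step 4. [r6c3∈{4,6,9}] r6c3 is the only open cell in row 6 admitting 6. So r6c3=6.
Step 5. [r9c1∈{4}] r9c1's peers cover all but 4 ⇒ r9c1=4.
Step 6. [r4c2∈{7}] r4c2 is down to just 7 ⇒ r4c2=7.
Step 7. [r8c9∈{2,5,7,8}] across col 9, 5 lands solely at r8c9 ⇒ r8c9=5.
Step 8. [r8c5∈{1,2,3,7,9}] row 8 places 3 nowhere but r8c5, so r8c5=3.
Step 9. [r2c7∈{3,7,8}] in row 2, 3 fits only at r2c7, so r2c7=3.
Step 10. [r6c5∈{9}] only 9 remains possible at r6c5. So r6c5=9.
Step 11. [r4c9∈{1}] r4c9 has the single candidate 1, so r4c9=1.
Step 12. [r6c7∈{4,8}] r6c7 is the only open cell in row 6 admitting 4, so r6c7=4.
Step 13. [r8c7∈{7,8}] across col 7, 8 lands solely at r8c7, so r8c7=8.
Step 14. [r7c2∈{2,5,8,9}] 8 has one home in col 2: r7c2 ⇒ r7c2=8.
Step 15. [r1c8∈{1,7,8}] in col 8, 8 fits only at r1c8 ⇒ r1c8=8.
Step 16. [r1c6∈{5}] only 5 remains possible at r1c6 ⇒ r1c6=5.
Step 17. [r7c6∈{2}] r7c6 has the single candidate 2, so r7c6=2.
Step 18. [r1c2∈{9}] r1c2 is down to just 9. So r1c2=9.
Step 19. [r2c2∈{2,4,5,6}] across col 2, 5 lands solely at r2c2 ⇒ r2c2=5.
Step 20. [r1c1∈{1}] r1c1 has the single candidate 1. So r1c1=1.
Step 21. [r3c8∈{1,7}] r3c8 is the only open cell in col 8 admitting 1, so r3c8=1.
Step 22. [r2c1∈{6}] r2c1 is down to just 6. So r2c1=6.
Step 23. [r2c9∈{7}] r2c9 is down to just 7. So r2c9=7.
Step 24. [r8c1∈{9}] nothing but 9 survives at r8c1. So r8c1=9.
Step 25. [r5c2∈{4}] r5c2 has the single candidate 4. So r5c2=4.
Step 26. [r3c2∈{2}] r3c2 is down to just 2. So r3c2=2.
Step 27. [r3c5∈{7}] nothing but 7 survives at r3c5, so r3c5=7.
Step 28. [r9c5∈{5}] r9c5's peers cover all but 5. So r9c5=5.
Step 29. [r7c5∈{1}] r7c5 has the single candidate 1 ⇒ r7c5=1.
Step 30. [r8c4∈{7}] r8c4's peers cover all but 7, so r8c4=7.
Step 31. [r9c3∈{2}] nothing but 2 survives at r9c3. So r9c3=2.
Step 32. [r2c4∈{1,4,8}] r2c4 is the only open cell in row 2 admitting 1 ⇒ r2c4=1.
Step 33. [r7c4∈{9}] r7c4 is down to just 9, so r7c4=9.
Step 34. [r9c8∈{7}] nothing but 7 survives at r9c8. So r9c8=7.
Step 35. [r8c3∈{1}] r8c3 has the single candidate 1. So r8c3=1.
Step 36. [r9c4∈{8}] r9c4 is down to just 8. So r9c4=8.
Step 37. [r4c6∈{3}] r4c6's peers cover all but 3. So r4c6=3.
Step 38. [r5c7∈{7}] only 7 remains possible at r5c7, so r5c7=7.
Step 39. [r6c9∈{8}] r6c9 has the single candidate 8 ⇒ r6c9=8.
Step 40. [r7c3∈{5}] r7c3 has the single candidate 5, so r7c3=5.
Step 41. [r2c5∈{2}] nothing but 2 survives at r2c5, so r2c5=2.
Step 42. [r7c8∈{4}] r7c8 has the single candidate 4. So r7c8=4.
Step 43. [r2c3∈{4}] r2c3 is down to just 4 ⇒ r2c3=4.
Step 44. [r3c9∈{6}] only 6 remains possible at r3c9, so r3c9=6.
Step 45. [r3c4∈{4}] only 4 remains possible at r3c4. So r3c4=4.
Step 46. [r1c3∈{7}] r1c3 is down to just 7. So r1c3=7.
Step 47. [r2c6∈{8}] nothing but 8 survives at r2c6 ⇒ r2c6=8.
Step 48. [r5c3∈{9}] only 9 remains possible at r5c3, so r5c3=9.
Step 49. [r5c9∈{2}] nothing but 2 survives at r5c9, so r5c9=2.
Step 50. [r5c1∈{3}] nothing but 3 survives at r5c1. So r5c1=3.
Step 51. [r8c2∈{6}] r8c2 is down to just 6. So r8c2=6.
Step 52. [r8c8∈{2}] r8c8 has the single candidate 2 ⇒ r8c8=2.
Step 53. [r5c4∈{6}] nothing but 6 survives at r5c4, so r5c4=6.

Answer: 1 9 7 3 6 5 2 8 4 / 6 5 4 1 2 8 3 9 7 / 8 2 3 4 7 9 5 1 6 / 5 7 8 2 4 3 9 6 1 / 3 4 9 6 8 1 7 5 2 / 2 1 6 5 9 7 4 3 8 / 7 8 5 9 1 2 6 4 3 / 9 6 1 7 3 4 8 2 5 / 4 3 2 8 5 6 1 7 9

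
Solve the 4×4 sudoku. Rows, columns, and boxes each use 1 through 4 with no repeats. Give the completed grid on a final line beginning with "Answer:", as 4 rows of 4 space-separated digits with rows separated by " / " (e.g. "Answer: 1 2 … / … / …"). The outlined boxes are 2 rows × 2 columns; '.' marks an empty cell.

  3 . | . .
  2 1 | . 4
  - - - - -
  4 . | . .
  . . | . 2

Step 1. [r3c4∈{1,3}] r3c4 is the only open cell in col 4 admitting 3, so r3c4=3.
Step 2. [r3c3∈{1}] r3c3 has the single candidate 1, so r3c3=1.
Step 3. [r1c4∈{1}] only 1 remains possible at r1c4. So r1c4=1.
Step 4. [r1c3∈{2}] r1c3's peers cover all but 2, so r1c3=2.
Step 5. [r2c3∈{3}] r2c3's peers cover all but 3 ⇒ r2c3=3.
Step 6. [r3c2∈{2}] only 2 remains possible at r3c2, so r3c2=2.
Step 7. [r1c2∈{4}] r1c2 is down to just 4 ⇒ r1c2=4.
Step 8. [r4c3∈{4}] only 4 remains possible at r4c3 ⇒ r4c3=4.
Step 9. [r4c2∈{3}] r4c2 has the single candidate 3, so r4c2=3.
Step 10. [r4c1∈{1}] r4c1's peers cover all but 1 ⇒ r4c1=1.

Answer: 3 4 2 1 / 2 1 3 4 / 4 2 1 3 / 1 3 4 2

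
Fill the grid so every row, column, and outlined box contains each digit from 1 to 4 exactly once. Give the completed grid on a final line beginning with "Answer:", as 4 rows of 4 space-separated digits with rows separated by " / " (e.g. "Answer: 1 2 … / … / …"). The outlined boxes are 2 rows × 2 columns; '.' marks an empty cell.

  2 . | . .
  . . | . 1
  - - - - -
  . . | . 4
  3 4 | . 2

Step 1. [r3c3∈{1,3}] row 3 places 3 nowhere but r3c3, so r3c3=3.
Step 2. [r1c2∈{1,3}] r1c2 is the only open cell in row 1 admitting 1. So r1c2=1.
Step 3. [r2c1∈{4}] r2c1's peers cover all but 4. So r2c1=4.
Step 4. [r3c1∈{1}] r3c1's peers cover all but 1 ⇒ r3c1=1.
Step 5. [r2c3∈{2}] only 2 remains possible at r2c3 ⇒ r2c3=2.
Step 6. [r1c4∈{3}] nothing but 3 survives at r1c4. So r1c4=3.
Step 7. [r1c3∈{4}] r1c3 has the single candidate 4 ⇒ r1c3=4.
Step 8. [r4c3∈{1}] r4c3's peers cover all but 1 ⇒ r4c3=1.
Step 9. [r3c2∈{2}] nothing but 2 survives at r3c2, so r3c2=2.
Step 10. [r2c2∈{3}] r2c2's peers cover all but 3 ⇒ r2c2=3.

Answer: 2 1 4 3 / 4 3 2 1 / 1 2 3 4 / 3 4 1 2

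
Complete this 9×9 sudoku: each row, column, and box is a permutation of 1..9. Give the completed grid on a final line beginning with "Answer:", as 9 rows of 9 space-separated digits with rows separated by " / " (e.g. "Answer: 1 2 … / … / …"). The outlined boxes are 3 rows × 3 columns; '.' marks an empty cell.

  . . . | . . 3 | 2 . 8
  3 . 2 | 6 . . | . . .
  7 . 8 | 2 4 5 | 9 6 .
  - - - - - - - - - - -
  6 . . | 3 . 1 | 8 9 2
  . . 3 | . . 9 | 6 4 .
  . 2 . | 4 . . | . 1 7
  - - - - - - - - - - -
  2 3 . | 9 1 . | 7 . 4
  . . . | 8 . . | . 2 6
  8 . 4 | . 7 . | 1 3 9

Step 1. [r3c2∈{1}] r3c2 has the single candidate 1, so r3c2=1.
Step 2. [r8c7∈{5}] r8c7's peers cover all but 5 ⇒ r8c7=5.
Step 3. [r7c3∈{5,6}] 5 has one home in row 7: r7c3 ⇒ r7c3=5.
Step 4. [r5c9∈{5}] r5c9 is down to just 5, so r5c9=5.
Step 5. [r4c2∈{4,5,7}] r4c2 is the only open cell in row 4 admitting 4, so r4c2=4.
Step 6. [r1c5∈{9}] r1c5 has the single candidate 9, so r1c5=9.
Step 7. [r2c6∈{7,8}] across col 6, 7 lands solely at r2c6. So r2c6=7.
Step 8. [r8c3∈{1,7,9}] 1 has one home in col 3: r8c3, so r8c3=1.
Step 9. [r6c6∈{6,8}] across col 6, 8 lands solely at r6c6 ⇒ r6c6=8.
Step 10. [r6c1∈{5,9}] box 4 places 5 nowhere but r6c1 ⇒ r6c1=5.
Step 11. [r2c8∈{5}] r2c8's peers cover all but 5, so r2c8=5.
Step 12. [r8c2∈{7,9}] across row 8, 7 lands solely at r8c2, so r8c2=7.
Step 13. [r9c2∈{6}] r9c2's peers cover all but 6 ⇒ r9c2=6.
Step 14. [r5c5∈{2}] r5c5's peers cover all but 2, so r5c5=2.
Step 15. [r6c7∈{3}] only 3 remains possible at r6c7, so r6c7=3.
Step 16. [r2c7∈{4}] r2c7's peers cover all but 4, so r2c7=4.
Step 17. [r1c8∈{7}] r1c8's peers cover all but 7, so r1c8=7.
Step 18. [r5c1∈{1}] r5c1 has the single candidate 1 ⇒ r5c1=1.
Step 19. [r4c3∈{7}] r4c3 has the single candidate 7 ⇒ r4c3=7.
Step 20. [r6c5∈{6}] r6c5's peers cover all but 6, so r6c5=6.
Step 21. [r9c4∈{5}] r9c4 is down to just 5 ⇒ r9c4=5.
Step 22. [r6c3∈{9}] nothing but 9 survives at r6c3, so r6c3=9.
Step 23. [r1c2∈{5}] r1c2 has the single candidate 5 ⇒ r1c2=5.
Step 24. [r8c6∈{4}] nothing but 4 survives at r8c6 ⇒ r8c6=4.
Step 25. [r1c3∈{6}] r1c3 is down to just 6. So r1c3=6.
Step 26. [r8c1∈{9}] r8c1 has the single candidate 9, so r8c1=9.
Step 27. [r2c5∈{8}] r2c5 is down to just 8 ⇒ r2c5=8.
Step 28. [r4c5∈{5}] r4c5 has the single candidate 5. So r4c5=5.
Step 29. [r3c9∈{3}] r3c9 has the single candidate 3, so r3c9=3.
Step 30. [r5c4∈{7}] nothing but 7 survives at r5c4, so r5c4=7.
Step 31. [r2c2∈{9}] r2c2 has the single candidate 9 ⇒ r2c2=9.
Step 32. [r1c1∈{4}] r1c1 has the single candidate 4, so r1c1=4.
Step 33. [r5c2∈{8}] r5c2's peers cover all but 8, so r5c2=8.
Step 34. [r9c6∈{2}] nothing but 2 survives at r9c6. So r9c6=2.
Step 35. [r1c4∈{1}] r1c4's peers cover all but 1, so r1c4=1.
Step 36. [r2c9∈{1}] only 1 remains possible at r2c9, so r2c9=1.
Step 37. [r8c5∈{3}] only 3 remains possible at r8c5. So r8c5=3.
Step 38. [r7c6∈{6}] r7c6 is down to just 6. So r7c6=6.
Step 39. [r7c8∈{8}] r7c8 has the single candidate 8 ⇒ r7c8=8.

Answer: 4 5 6 1 9 3 2 7 8 / 3 9 2 6 8 7 4 5 1 / 7 1 8 2 4 5 9 6 3 / 6 4 7 3 5 1 8 9 2 / 1 8 3 7 2 9 6 4 5 / 5 2 9 4 6 8 3 1 7 / 2 3 5 9 1 6 7 8 4 / 9 7 1 8 3 4 5 2 6 / 8 6 4 5 7 2 1 3 9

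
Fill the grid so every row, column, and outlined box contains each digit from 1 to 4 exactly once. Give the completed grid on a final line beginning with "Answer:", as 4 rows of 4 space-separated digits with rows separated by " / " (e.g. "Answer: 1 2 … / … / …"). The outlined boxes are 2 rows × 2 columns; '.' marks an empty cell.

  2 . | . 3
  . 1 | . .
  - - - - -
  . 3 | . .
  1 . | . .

Step 1. [r3c1∈{4}] r3c1's peers cover all but 4 ⇒ r3c1=4.
Step 2. [r4c2∈{2}] nothing but 2 survives at r4c2 ⇒ r4c2=2.
Step 3. [r4c4∈{4}] r4c4's peers cover all but 4. So r4c4=4.
Step 4. [r2c3∈{2,4}] across row 2, 4 lands solely at r2c3. So r2c3=4.
Step 5. [r3c4∈{1,2}] col 4 places 1 nowhere but r3c4 ⇒ r3c4=1.
Step 6. [r1c2∈{4}] r1c2's peers cover all but 4, so r1c2=4.
Step 7. [r2c1∈{3}] r2c1 has the single candidate 3, so r2c1=3.
Step 8. [r1c3∈{1}] r1c3 has the single candidate 1, so r1c3=1.
Step 9. [r4c3∈{3}] r4c3's peers cover all but 3 ⇒ r4c3=3.
Step 10. [r3c3∈{2}] r3c3 has the single candidate 2 ⇒ r3c3=2.
Step 11. [r2c4∈{2}] r2c4 has the single candidate 2, so r2c4=2.

Answer: 2 4 1 3 / 3 1 4 2 / 4 3 2 1 / 1 2 3 4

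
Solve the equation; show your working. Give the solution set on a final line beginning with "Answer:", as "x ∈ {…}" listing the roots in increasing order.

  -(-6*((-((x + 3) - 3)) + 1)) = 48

Step 1. [-(-6*((-((x + 3) - 3)) + 1)) = 48] LHS negated; negate both sides, so neg: -6*((-((x + 3) - 3)) + 1) = -48.
Step 2. [-6*((-((x + 3) - 3)) + 1) = -48] divide by the outer -6 ⇒ div: (-((x + 3) - 3)) + 1 = 8.
Step 3. [(-((x + 3) - 3)) + 1 = 8] peel the +1: subtract 1 from each side ⇒ sub: -((x + 3) - 3) = 7.
Step 4. [-((x + 3) - 3) = 7] leading − — multiply by −1 ⇒ neg: (x + 3) - 3 = -7.
Step 5. [(x + 3) - 3 = -7] -3 is outermost — add 3 both sides, so sub: x + 3 = -4.
Step 6. [x + 3 = -4] subtract 3: x sits inside (… + 3). So sub: x = -7.

Answer: x ∈ {-7}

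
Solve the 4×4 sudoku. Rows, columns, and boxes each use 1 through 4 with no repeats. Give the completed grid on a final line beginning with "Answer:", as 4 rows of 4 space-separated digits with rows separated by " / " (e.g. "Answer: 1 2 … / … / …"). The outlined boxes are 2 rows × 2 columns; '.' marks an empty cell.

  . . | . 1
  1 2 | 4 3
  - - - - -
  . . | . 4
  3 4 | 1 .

Step 1. [r3c1∈{2}] nothing but 2 survives at r3c1 ⇒ r3c1=2.
Step 2. [r3c3∈{3}] nothing but 3 survives at r3c3. So r3c3=3.
Step 3. [r3c2∈{1}] r3c2's peers cover all but 1 ⇒ r3c2=1.
Step 4. [r1c1∈{4}] r1c1 is down to just 4 ⇒ r1c1=4.
Step 5. [r1c3∈{2}] r1c3 is down to just 2 ⇒ r1c3=2.
Step 6. [r1c2∈{3}] r1c2 is down to just 3. So r1c2=3.
Step 7. [r4c4∈{2}] r4c4 is down to just 2. So r4c4=2.

Answer: 4 3 2 1 / 1 2 4 3 / 2 1 3 4 / 3 4 1 2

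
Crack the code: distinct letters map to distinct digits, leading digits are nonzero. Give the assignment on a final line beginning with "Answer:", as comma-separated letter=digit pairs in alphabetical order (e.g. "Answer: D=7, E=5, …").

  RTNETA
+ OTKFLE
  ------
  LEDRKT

Step 1. [col 1: A + E ≡ T (mod 10)] column 1 (A + E ≡ T (mod 10), carry-in 0) doesn't pin T yet; pick T=0 and continue ⇒ T=0.
Step 2. [col 1: A + E ≡ T (mod 10)] several values work for E in column 1 (A + E ≡ T (mod 10), carry-in 0); try E=1, so E=1.
Step 3. [col 1: A + E ≡ T (mod 10)] column 1 reads A+E+carry(0)=T with E=1, T=0; with digits 0,1 already taken and all letters distinct, the only value for A is 9 ⇒ A=9.
Step 4. [col 2: T + L ≡ K (mod 10)] L=6 is one option consistent with column 2 (T + L ≡ K (mod 10), carry-in 1) — take it, so L=6.
Step 5. [col 2: T + L ≡ K (mod 10)] column 2: given T=0, L=6, carry-in 1, and digits 0,1,6,9 already taken and all letters distinct, T+L≡K (mod 10) forces K=7, so K=7.
Step 6. [col 3: E + F ≡ R (mod 10)] column 3 (E + F ≡ R (mod 10), carry-in 0) doesn't pin R yet; pick R=4 and continue, so R=4.
Step 7. [col 3: E + F ≡ R (mod 10)] from column 3 (E=1, R=4, carry-in 0, digits 0,1,4,6,7,9 already taken and all letters distinct): F must equal 3 ⇒ F=3.
Step 8. [col 4: N + K ≡ D (mod 10)] no forcing yet in column 4 (carry-in 0); D=5 is free and consistent — try it. So D=5.
Step 9. [col 4: N + K ≡ D (mod 10)] from column 4 (K=7, D=5, carry-in 0, digits 0,1,3,4,5,6,7,9 already taken and all letters distinct): N must equal 8 ⇒ N=8.
Step 10. [col 6: R + O ≡ L (mod 10)] column 6 reads R+O+carry(0)=L with R=4, L=6; with digits 0,1,3,4,5,6,7,8,9 already taken and all letters distinct, the only value for O is 2 ⇒ O=2.

Answer: A=9, D=5, E=1, F=3, K=7, L=6, N=8, O=2, R=4, T=0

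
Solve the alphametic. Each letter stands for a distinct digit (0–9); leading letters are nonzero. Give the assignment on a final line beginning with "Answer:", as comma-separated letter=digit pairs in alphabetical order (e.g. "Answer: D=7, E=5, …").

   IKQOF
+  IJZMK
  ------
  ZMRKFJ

Step 1. [col 1: F + K ≡ J (mod 10)] no forcing yet in column 1 (carry-in 0); J=2 is free and consistent — try it, so J=2.
Step 2. [Z] the sum has 6 digits but both addends have 5; that extra leading digit Z is the final carry, namely 1, so Z=1.
Step 3. [col 1: F + K ≡ J (mod 10)] F=8 is one option consistent with column 1 (F + K ≡ J (mod 10), carry-in 0) — take it, so F=8.
Step 4. [col 1: F + K ≡ J (mod 10)] from column 1 (F=8, J=2, carry-in 0, digits 1,2,8 already taken and all letters distinct): K must equal 4, so K=4.
Step 5. [col 2: O + M ≡ F (mod 10)] several values work for M in column 2 (O + M ≡ F (mod 10), carry-in 1); try M=0 ⇒ M=0.
Step 6. [col 2: O + M ≡ F (mod 10)] column 2 reads O+M+carry(1)=F with M=0, F=8; with digits 0,1,2,4,8 already taken and all letters distinct, the only value for O is 7, so O=7.
Step 7. [col 3: Q + Z ≡ K (mod 10)] column 3: given Z=1, K=4, carry-in 0, and digits 0,1,2,4,7,8 already taken and all letters distinct, Q+Z≡K (mod 10) forces Q=3. So Q=3.
Step 8. [col 4: K + J ≡ R (mod 10)] in column 4 we have K+J≡R with carry-in 0; given K=4, J=2 and digits 0,1,2,3,4,7,8 already taken and all letters distinct, that pins R to 6, so R=6.
Step 9. [col 5: I + I ≡ M (mod 10)] in column 5 we have I+I≡M with carry-in 0; given M=0 and digits 0,1,2,3,4,6,7,8 already taken and all letters distinct, that pins I to 5 ⇒ I=5.

Answer: F=8, I=5, J=2, K=4, M=0, O=7, Q=3, R=6, Z=1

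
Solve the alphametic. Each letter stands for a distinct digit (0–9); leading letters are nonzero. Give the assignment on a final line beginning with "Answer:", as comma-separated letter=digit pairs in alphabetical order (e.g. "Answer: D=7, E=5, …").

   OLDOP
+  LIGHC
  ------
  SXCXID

Step 1. [col 1: P + C ≡ D (mod 10)] no forcing yet in column 1 (carry-in 0); C=7 is free and consistent — try it, so C=7.
Step 2. [col 1: P + C ≡ D (mod 10)] column 1 (P + C ≡ D (mod 10), carry-in 0) doesn't pin D yet; pick D=6 and continue ⇒ D=6.
Step 3. [col 1: P + C ≡ D (mod 10)] column 1: given C=7, D=6, carry-in 0, and digits 6,7 already taken and all letters distinct, P+C≡D (mod 10) forces P=9 ⇒ P=9.
Step 4. [S] adding two 5-digit numbers gives at most 5+1 digits, and here it does — S is that final carry and must be 1, so S=1.
Step 5. [col 2: O + H ≡ I (mod 10)] column 2 (O + H ≡ I (mod 10), carry-in 1) doesn't pin O yet; pick O=8 and continue. So O=8.
Step 6. [col 2: O + H ≡ I (mod 10)] column 2 (O + H ≡ I (mod 10), carry-in 1) doesn't pin H yet; pick H=5 and continue, so H=5.
Step 7. [col 2: O + H ≡ I (mod 10)] column 2 reads O+H+carry(1)=I with O=8, H=5; with digits 1,5,6,7,8,9 already taken and all letters distinct, the only value for I is 4. So I=4.
Step 8. [col 3: D + G ≡ X (mod 10)] in column 3 we have D+G≡X with carry-in 1; given D=6 and digits 1,4,5,6,7,8,9 already taken and all letters distinct, that pins X to 0. So X=0.
Step 9. [col 3: D + G ≡ X (mod 10)] from column 3 (D=6, X=0, carry-in 1, digits 0,1,4,5,6,7,8,9 already taken and all letters distinct): G must equal 3, so G=3.
Step 10. [col 4: L + I ≡ C (mod 10)] from column 4 (I=4, C=7, carry-in 1, digits 0,1,3,4,5,6,7,8,9 already taken and all letters distinct): L must equal 2. So L=2.

Answer: C=7, D=6, G=3, H=5, I=4, L=2, O=8, P=9, S=1, X=0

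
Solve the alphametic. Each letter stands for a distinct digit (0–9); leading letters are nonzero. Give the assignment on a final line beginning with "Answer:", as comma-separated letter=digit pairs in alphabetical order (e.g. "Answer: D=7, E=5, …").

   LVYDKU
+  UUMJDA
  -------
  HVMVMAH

Step 1. [col 1: U + A ≡ H (mod 10)] column 1 (U + A ≡ H (mod 10), carry-in 0) doesn't pin U yet; pick U=4 and continue. So U=4.
Step 2. [col 1: U + A ≡ H (mod 10)] no forcing yet in column 1 (carry-in 0); H=1 is free and consistent — try it, so H=1.
Step 3. [col 1: U + A ≡ H (mod 10)] in column 1 we have U+A≡H with carry-in 0; given U=4, H=1 and digits 1,4 already taken and all letters distinct, that pins A to 7 ⇒ A=7.
Step 4. [col 2: K + D ≡ A (mod 10)] no forcing yet in column 2 (carry-in 1); K=0 is free and consistent — try it ⇒ K=0.
Step 5. [col 2: K + D ≡ A (mod 10)] from column 2 (K=0, A=7, carry-in 1, digits 0,1,4,7 already taken and all letters distinct): D must equal 6. So D=6.
Step 6. [col 3: D + J ≡ M (mod 10)] J=2 is one option consistent with column 3 (D + J ≡ M (mod 10), carry-in 0) — take it. So J=2.
Step 7. [col 3: D + J ≡ M (mod 10)] in column 3 we have D+J≡M with carry-in 0; given D=6, J=2 and digits 0,1,2,4,6,7 already taken and all letters distinct, that pins M to 8 ⇒ M=8.
Step 8. [col 4: Y + M ≡ V (mod 10)] column 4: given M=8, carry-in 0, and digits 0,1,2,4,6,7,8 already taken and all letters distinct, Y+M≡V (mod 10) forces V=3. So V=3.
Step 9. [col 4: Y + M ≡ V (mod 10)] from column 4 (M=8, V=3, carry-in 0, digits 0,1,2,3,4,6,7,8 already taken and all letters distinct): Y must equal 5, so Y=5.
Step 10. [col 6: L + U ≡ V (mod 10)] column 6 reads L+U+carry(0)=V with U=4, V=3; with digits 0,1,2,3,4,5,6,7,8 already taken and all letters distinct, the only value for L is 9. So L=9.

Answer: A=7, D=6, H=1, J=2, K=0, L=9, M=8, U=4, V=3, Y=5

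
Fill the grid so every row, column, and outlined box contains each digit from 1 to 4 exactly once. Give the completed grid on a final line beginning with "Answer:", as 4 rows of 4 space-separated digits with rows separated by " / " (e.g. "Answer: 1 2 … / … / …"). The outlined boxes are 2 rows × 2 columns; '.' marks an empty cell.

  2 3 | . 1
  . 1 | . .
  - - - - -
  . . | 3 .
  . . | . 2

Step 1. [r4c2∈{4}] r4c2's peers cover all but 4 ⇒ r4c2=4.
Step 2. [r1c3∈{4}] only 4 remains possible at r1c3. So r1c3=4.
Step 3. [r3c1∈{1}] nothing but 1 survives at r3c1, so r3c1=1.
Step 4. [r2c3∈{2}] nothing but 2 survives at r2c3. So r2c3=2.
Step 5. [r4c1∈{3}] r4c1's peers cover all but 3 ⇒ r4c1=3.
Step 6. [r2c1∈{4}] r2c1's peers cover all but 4 ⇒ r2c1=4.
Step 7. [r3c2∈{2}] nothing but 2 survives at r3c2. So r3c2=2.
Step 8. [r4c3∈{1}] r4c3 is down to just 1. So r4c3=1.
Step 9. [r2c4∈{3}] r2c4 has the single candidate 3 ⇒ r2c4=3.
Step 10. [r3c4∈{4}] r3c4 has the single candidate 4, so r3c4=4.

Answer: 2 3 4 1 / 4 1 2 3 / 1 2 3 4 / 3 4 1 2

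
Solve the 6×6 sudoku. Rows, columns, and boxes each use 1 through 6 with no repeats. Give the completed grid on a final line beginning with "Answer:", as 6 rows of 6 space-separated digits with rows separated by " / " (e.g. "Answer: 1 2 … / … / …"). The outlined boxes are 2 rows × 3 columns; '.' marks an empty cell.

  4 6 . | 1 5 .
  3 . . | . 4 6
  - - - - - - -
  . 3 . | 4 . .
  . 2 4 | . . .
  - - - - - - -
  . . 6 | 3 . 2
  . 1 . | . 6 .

Step 1. [r5c1∈{5}] r5c1 is down to just 5 ⇒ r5c1=5.
Step 2. [r3c3∈{1,5}] box 3 places 5 nowhere but r3c3. So r3c3=5.
Step 3. [r3c6∈{1}] only 1 remains possible at r3c6 ⇒ r3c6=1.
Step 4. [r4c4∈{5,6}] 6 has one home in col 4: r4c4 ⇒ r4c4=6.
Step 5. [r4c6∈{3,5}] r4c6 is the only open cell in row 4 admitting 5, so r4c6=5.
Step 6. [r1c3∈{2}] r1c3 has the single candidate 2 ⇒ r1c3=2.
Step 7. [r2c3∈{1}] only 1 remains possible at r2c3, so r2c3=1.
Step 8. [r4c1∈{1}] r4c1 has the single candidate 1, so r4c1=1.
Step 9. [r3c1∈{6}] only 6 remains possible at r3c1, so r3c1=6.
Step 10. [r2c2∈{5}] nothing but 5 survives at r2c2 ⇒ r2c2=5.
Step 11. [r5c2∈{4}] r5c2 is down to just 4 ⇒ r5c2=4.
Step 12. [r6c6∈{4}] r6c6 has the single candidate 4, so r6c6=4.
Step 13. [r6c3∈{3}] r6c3 is down to just 3, so r6c3=3.
Step 14. [r6c1∈{2}] only 2 remains possible at r6c1 ⇒ r6c1=2.
Step 15. [r2c4∈{2}] nothing but 2 survives at r2c4 ⇒ r2c4=2.
Step 16. [r6c4∈{5}] r6c4 is down to just 5. So r6c4=5.
Step 17. [r1c6∈{3}] nothing but 3 survives at r1c6, so r1c6=3.
Step 18. [r5c5∈{1}] r5c5 is down to just 1 ⇒ r5c5=1.
Step 19. [r3c5∈{2}] r3c5's peers cover all but 2. So r3c5=2.
Step 20. [r4c5∈{3}] r4c5's peers cover all but 3, so r4c5=3.

Answer: 4 6 2 1 5 3 / 3 5 1 2 4 6 / 6 3 5 4 2 1 / 1 2 4 6 3 5 / 5 4 6 3 1 2 / 2 1 3 5 6 4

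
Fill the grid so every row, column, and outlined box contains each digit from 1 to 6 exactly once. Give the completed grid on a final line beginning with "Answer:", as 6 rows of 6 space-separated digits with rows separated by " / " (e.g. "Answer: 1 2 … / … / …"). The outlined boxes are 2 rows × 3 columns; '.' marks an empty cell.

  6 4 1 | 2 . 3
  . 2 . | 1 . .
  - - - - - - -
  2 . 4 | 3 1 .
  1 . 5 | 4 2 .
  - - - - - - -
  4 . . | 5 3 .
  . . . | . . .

Step 1. [r6c4∈{6}] r6c4 is down to just 6 ⇒ r6c4=6.
Step 2. [r2c1∈{3,5}] box 1 places 5 nowhere but r2c1. So r2c1=5.
Step 3. [r4c6∈{6}] r4c6 is down to just 6, so r4c6=6.
Step 4. [r6c2∈{1,3,5}] row 6 places 5 nowhere but r6c2 ⇒ r6c2=5.
Step 5. [r6c6∈{1,2,4}] in row 6, 1 fits only at r6c6 ⇒ r6c6=1.
Step 6. [r5c3∈{2,6}] in col 3, 6 fits only at r5c3 ⇒ r5c3=6.
Step 7. [r2c3∈{3}] only 3 remains possible at r2c3 ⇒ r2c3=3.
Step 8. [r2c5∈{4,6}] row 2 places 6 nowhere but r2c5, so r2c5=6.
Step 9. [r6c3∈{2}] r6c3's peers cover all but 2, so r6c3=2.
Step 10. [r6c5∈{4}] only 4 remains possible at r6c5, so r6c5=4.
Step 11. [r2c6∈{4}] nothing but 4 survives at r2c6 ⇒ r2c6=4.
Step 12. [r6c1∈{3}] only 3 remains possible at r6c1 ⇒ r6c1=3.
Step 13. [r1c5∈{5}] r1c5 is down to just 5 ⇒ r1c5=5.
Step 14. [r5c2∈{1}] r5c2's peers cover all but 1, so r5c2=1.
Step 15. [r3c2∈{6}] only 6 remains possible at r3c2 ⇒ r3c2=6.
Step 16. [r3c6∈{5}] only 5 remains possible at r3c6. So r3c6=5.
Step 17. [r5c6∈{2}] r5c6 has the single candidate 2, so r5c6=2.
Step 18. [r4c2∈{3}] r4c2 is down to just 3 ⇒ r4c2=3.

Answer: 6 4 1 2 5 3 / 5 2 3 1 6 4 / 2 6 4 3 1 5 / 1 3 5 4 2 6 / 4 1 6 5 3 2 / 3 5 2 6 4 1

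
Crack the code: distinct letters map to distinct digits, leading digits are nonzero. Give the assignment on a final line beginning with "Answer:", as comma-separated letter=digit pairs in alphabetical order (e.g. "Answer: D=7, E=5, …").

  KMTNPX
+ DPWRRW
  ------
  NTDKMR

Step 1. [col 1: X + W ≡ R (mod 10)] X=9 is one option consistent with column 1 (X + W ≡ R (mod 10), carry-in 0) — take it, so X=9.
Step 2. [col 1: X + W ≡ R (mod 10)] several values work for W in column 1 (X + W ≡ R (mod 10), carry-in 0); try W=4, so W=4.
Step 3. [col 1: X + W ≡ R (mod 10)] in column 1 we have X+W≡R with carry-in 0; given X=9, W=4 and digits 4,9 already taken and all letters distinct, that pins R to 3. So R=3.
Step 4. [col 2: P + R ≡ M (mod 10)] column 2 (P + R ≡ M (mod 10), carry-in 1) doesn't pin M yet; pick M=2 and continue, so M=2.
Step 5. [col 2: P + R ≡ M (mod 10)] column 2: given R=3, M=2, carry-in 1, and digits 2,3,4,9 already taken and all letters distinct, P+R≡M (mod 10) forces P=8, so P=8.
Step 6. [col 3: N + R ≡ K (mod 10)] column 3 (N + R ≡ K (mod 10), carry-in 1) doesn't pin K yet; pick K=1 and continue, so K=1.
Step 7. [col 3: N + R ≡ K (mod 10)] in column 3 we have N+R≡K with carry-in 1; given R=3, K=1 and digits 1,2,3,4,8,9 already taken and all letters distinct, that pins N to 7 ⇒ N=7.
Step 8. [col 4: T + W ≡ D (mod 10)] no forcing yet in column 4 (carry-in 1); D=5 is free and consistent — try it. So D=5.
Step 9. [col 4: T + W ≡ D (mod 10)] column 4 reads T+W+carry(1)=D with W=4, D=5; with digits 1,2,3,4,5,7,8,9 already taken and all letters distinct, the only value for T is 0. So T=0.

Answer: D=5, K=1, M=2, N=7, P=8, R=3, T=0, W=4, X=9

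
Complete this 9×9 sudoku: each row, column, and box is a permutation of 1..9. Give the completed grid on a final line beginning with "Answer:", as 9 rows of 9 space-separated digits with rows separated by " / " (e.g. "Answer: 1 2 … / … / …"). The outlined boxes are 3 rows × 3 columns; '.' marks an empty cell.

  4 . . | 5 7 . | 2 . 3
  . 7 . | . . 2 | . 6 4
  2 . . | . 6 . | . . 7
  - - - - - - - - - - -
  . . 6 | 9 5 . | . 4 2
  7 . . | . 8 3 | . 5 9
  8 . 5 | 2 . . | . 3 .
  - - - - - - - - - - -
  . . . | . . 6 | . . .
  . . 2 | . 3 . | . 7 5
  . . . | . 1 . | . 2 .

Step 1. [r6c2∈{1,4,9}] in row 6, 9 fits only at r6c2. So r6c2=9.
Step 2. [r4c7∈{1,7,8}] in row 4, 8 fits only at r4c7, so r4c7=8.
Step 3. [r9c6∈{4,5,7,8,9}] col 6 places 5 nowhere but r9c6 ⇒ r9c6=5.
Step 4. [r2c5∈{9}] r2c5 has the single candidate 9, so r2c5=9.
Step 5. [r1c2∈{1,6,8}] row 1 places 6 nowhere but r1c2, so r1c2=6.
Step 6. [r8c6∈{4,8,9}] col 6 places 9 nowhere but r8c6, so r8c6=9.
Step 7. [r6c5∈{4}] only 4 remains possible at r6c5, so r6c5=4.
Step 8. [r3c6∈{1,4,8}] col 6 places 4 nowhere but r3c6. So r3c6=4.
Step 9. [r1c6∈{1,8}] 8 has one home in col 6: r1c6. So r1c6=8.
Step 10. [r2c3∈{1,3,8}] row 2 places 8 nowhere but r2c3. So r2c3=8.
Step 11. [r6c7∈{1,6,7}] col 7 places 7 nowhere but r6c7, so r6c7=7.
Step 12. [r6c9∈{1,6}] r6c9 is the only open cell in row 6 admitting 6 ⇒ r6c9=6.
Step 13. [r5c7∈{1}] r5c7 is down to just 1 ⇒ r5c7=1.
Step 14. [r7c9∈{1,8}] col 9 places 1 nowhere but r7c9 ⇒ r7c9=1.
Step 15. [r3c8∈{1,8,9}] 8 has one home in row 3: r3c8. So r3c8=8.
Step 16. [r7c8∈{9}] nothing but 9 survives at r7c8, so r7c8=9.
Step 17. [r1c3∈{1,9}] r1c3 is the only open cell in row 1 admitting 9, so r1c3=9.
Step 18. [r3c3∈{1,3}] col 3 places 1 nowhere but r3c3. So r3c3=1.
Step 19. [r5c3∈{4}] r5c3 is down to just 4 ⇒ r5c3=4.
Step 20. [r3c4∈{3}] r3c4 is down to just 3. So r3c4=3.
Step 21. [r2c1∈{3,5}] 3 has one home in row 2: r2c1 ⇒ r2c1=3.
Step 22. [r4c2∈{1,3}] 3 has one home in row 4: r4c2. So r4c2=3.
Step 23. [r8c2∈{1,4,8}] col 2 places 1 nowhere but r8c2, so r8c2=1.
Step 24. [r8c4∈{4,8}] 8 has one home in row 8: r8c4. So r8c4=8.
Step 25. [r7c2∈{4,5,8}] 8 has one home in row 7: r7c2 ⇒ r7c2=8.
Step 26. [r8c7∈{4,6}] across row 8, 4 lands solely at r8c7 ⇒ r8c7=4.
Step 27. [r7c4∈{4,7}] 4 has one home in row 7: r7c4, so r7c4=4.
Step 28. [r7c3∈{3,7}] in row 7, 7 fits only at r7c3. So r7c3=7.
Step 29. [r9c7∈{3,6}] across col 7, 6 lands solely at r9c7. So r9c7=6.
Step 30. [r3c7∈{5,9}] r3c7 is the only open cell in row 3 admitting 9. So r3c7=9.
Step 31. [r6c6∈{1}] r6c6 is down to just 1 ⇒ r6c6=1.
Step 32. [r7c5∈{2}] nothing but 2 survives at r7c5 ⇒ r7c5=2.
Step 33. [r5c2∈{2}] r5c2's peers cover all but 2 ⇒ r5c2=2.
Step 34. [r4c6∈{7}] only 7 remains possible at r4c6, so r4c6=7.
Step 35. [r2c7∈{5}] r2c7 has the single candidate 5, so r2c7=5.
Step 36. [r9c4∈{7}] nothing but 7 survives at r9c4, so r9c4=7.
Step 37. [r1c8∈{1}] r1c8's peers cover all but 1, so r1c8=1.
Step 38. [r7c1∈{5}] only 5 remains possible at r7c1 ⇒ r7c1=5.
Step 39. [r4c1∈{1}] r4c1 has the single candidate 1, so r4c1=1.
Step 40. [r3c2∈{5}] r3c2's peers cover all but 5 ⇒ r3c2=5.
Step 41. [r9c9∈{8}] r9c9 is down to just 8. So r9c9=8.
Step 42. [r2c4∈{1}] only 1 remains possible at r2c4. So r2c4=1.
Step 43. [r9c3∈{3}] only 3 remains possible at r9c3. So r9c3=3.
Step 44. [r7c7∈{3}] only 3 remains possible at r7c7 ⇒ r7c7=3.
Step 45. [r9c2∈{4}] only 4 remains possible at r9c2. So r9c2=4.
Step 46. [r5c4∈{6}] r5c4 is down to just 6, so r5c4=6.
Step 47. [r9c1∈{9}] r9c1 has the single candidate 9, so r9c1=9.
Step 48. [r8c1∈{6}] r8c1 is down to just 6 ⇒ r8c1=6.

Answer: 4 6 9 5 7 8 2 1 3 / 3 7 8 1 9 2 5 6 4 / 2 5 1 3 6 4 9 8 7 / 1 3 6 9 5 7 8 4 2 / 7 2 4 6 8 3 1 5 9 / 8 9 5 2 4 1 7 3 6 / 5 8 7 4 2 6 3 9 1 / 6 1 2 8 3 9 4 7 5 / 9 4 3 7 1 5 6 2 8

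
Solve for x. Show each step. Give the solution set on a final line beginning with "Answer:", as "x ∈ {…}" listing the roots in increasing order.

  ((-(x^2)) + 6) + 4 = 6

Step 1. [((-(x^2)) + 6) + 4 = 6] peel the +4: subtract 4 from each side, so sub: (-(x^2)) + 6 = 2.
Step 2. [(-(x^2)) + 6 = 2] peel the +6: subtract 6 from each side, so sub: -(x^2) = -4.
Step 3. [-(x^2) = -4] LHS negated; negate both sides. So neg: x^2 = 4.
Step 4. [x^2 = 4] √ both sides: 4 ≥ 0 gives two branches ⇒ sqrt: x = 2 or -2.

Answer: x ∈ {-2, 2}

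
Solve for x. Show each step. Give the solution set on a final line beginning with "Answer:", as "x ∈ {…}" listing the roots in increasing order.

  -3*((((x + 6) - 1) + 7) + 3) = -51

Step 1. [-3*((((x + 6) - 1) + 7) + 3) = -51] LHS = -3·(…); ÷-3 both sides. So div: (((x + 6) - 1) + 7) + 3 = 17.
Step 2. [(((x + 6) - 1) + 7) + 3 = 17] 3 comes off first (subtract 3), so sub: ((x + 6) - 1) + 7 = 14.
Step 3. [((x + 6) - 1) + 7 = 14] 7 comes off first (subtract 7). So sub: (x + 6) - 1 = 7.
Step 4. [(x + 6) - 1 = 7] the outer -1 inverts by adding 1 ⇒ sub: x + 6 = 8.
Step 5. [x + 6 = 8] subtract 6: x sits inside (… + 6), so sub: x = 2.

Answer: x ∈ {2}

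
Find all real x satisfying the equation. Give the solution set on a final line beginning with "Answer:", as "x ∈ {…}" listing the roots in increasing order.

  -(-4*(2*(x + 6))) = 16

Step 1. [-(-4*(2*(x + 6))) = 16] LHS negated; negate both sides ⇒ neg: -4*(2*(x + 6)) = -16.
Step 2. [-4*(2*(x + 6)) = -16] LHS = -4·(…); ÷-4 both sides ⇒ div: 2*(x + 6) = 4.
Step 3. [2*(x + 6) = 4] 2 out front; divide by 2. So div: x + 6 = 2.
Step 4. [x + 6 = 2] +6 is outermost — subtract 6 both sides ⇒ sub: x = -4.

Answer: x ∈ {-4}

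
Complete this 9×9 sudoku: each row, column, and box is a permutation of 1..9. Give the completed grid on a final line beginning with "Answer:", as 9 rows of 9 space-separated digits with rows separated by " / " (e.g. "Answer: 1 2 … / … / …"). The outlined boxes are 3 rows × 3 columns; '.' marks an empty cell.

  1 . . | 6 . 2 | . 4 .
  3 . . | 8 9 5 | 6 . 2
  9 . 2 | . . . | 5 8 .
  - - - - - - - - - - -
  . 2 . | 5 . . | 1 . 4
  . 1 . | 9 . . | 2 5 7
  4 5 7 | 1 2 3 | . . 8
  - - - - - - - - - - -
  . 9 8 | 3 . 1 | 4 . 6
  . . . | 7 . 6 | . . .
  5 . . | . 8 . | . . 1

Step 1. [r4c8∈{3,6,9}] across box 6, 3 lands solely at r4c8, so r4c8=3.
Step 2. [r2c3∈{4}] nothing but 4 survives at r2c3. So r2c3=4.
Step 3. [r6c7∈{9}] r6c7's peers cover all but 9, so r6c7=9.
Step 4. [r3c9∈{3}] only 3 remains possible at r3c9, so r3c9=3.
Step 5. [r2c2∈{7}] r2c2's peers cover all but 7, so r2c2=7.
Step 6. [r5c3∈{3,6}] row 5 places 3 nowhere but r5c3, so r5c3=3.
Step 7. [r3c4∈{4}] only 4 remains possible at r3c4. So r3c4=4.
Step 8. [r3c6∈{7}] r3c6 is down to just 7 ⇒ r3c6=7.
Step 9. [r8c9∈{5,9}] across col 9, 5 lands solely at r8c9. So r8c9=5.
Step 10. [r8c5∈{4}] r8c5 has the single candidate 4 ⇒ r8c5=4.
Step 11. [r8c1∈{2}] r8c1's peers cover all but 2 ⇒ r8c1=2.
Step 12. [r9c2∈{3,4,6}] in row 9, 4 fits only at r9c2, so r9c2=4.
Step 13. [r5c5∈{6}] r5c5 is down to just 6, so r5c5=6.
Step 14. [r4c1∈{6,8}] in col 1, 6 fits only at r4c1. So r4c1=6.
Step 15. [r7c8∈{2,7}] across row 7, 2 lands solely at r7c8, so r7c8=2.
Step 16. [r9c7∈{3,7}] row 9 places 3 nowhere but r9c7 ⇒ r9c7=3.
Step 17. [r8c8∈{9}] r8c8 has the single candidate 9. So r8c8=9.
Step 18. [r5c1∈{8}] r5c1 is down to just 8, so r5c1=8.
Step 19. [r6c8∈{6}] only 6 remains possible at r6c8 ⇒ r6c8=6.
Step 20. [r7c5∈{5}] r7c5's peers cover all but 5 ⇒ r7c5=5.
Step 21. [r1c5∈{3}] nothing but 3 survives at r1c5 ⇒ r1c5=3.
Step 22. [r5c6∈{4}] r5c6 has the single candidate 4 ⇒ r5c6=4.
Step 23. [r9c8∈{7}] nothing but 7 survives at r9c8 ⇒ r9c8=7.
Step 24. [r9c6∈{9}] only 9 remains possible at r9c6. So r9c6=9.
Step 25. [r3c5∈{1}] r3c5 is down to just 1. So r3c5=1.
Step 26. [r1c7∈{7}] r1c7's peers cover all but 7, so r1c7=7.
Step 27. [r9c3∈{6}] r9c3 has the single candidate 6. So r9c3=6.
Step 28. [r4c5∈{7}] r4c5's peers cover all but 7. So r4c5=7.
Step 29. [r1c3∈{5}] r1c3's peers cover all but 5 ⇒ r1c3=5.
Step 30. [r4c6∈{8}] r4c6 has the single candidate 8 ⇒ r4c6=8.
Step 31. [r1c9∈{9}] r1c9 is down to just 9, so r1c9=9.
Step 32. [r2c8∈{1}] r2c8 is down to just 1 ⇒ r2c8=1.
Step 33. [r9c4∈{2}] r9c4's peers cover all but 2. So r9c4=2.
Step 34. [r8c7∈{8}] r8c7 has the single candidate 8, so r8c7=8.
Step 35. [r3c2∈{6}] nothing but 6 survives at r3c2. So r3c2=6.
Step 36. [r4c3∈{9}] r4c3 is down to just 9 ⇒ r4c3=9.
Step 37. [r8c2∈{3}] only 3 remains possible at r8c2 ⇒ r8c2=3.
Step 38. [r7c1∈{7}] r7c1 has the single candidate 7, so r7c1=7.
Step 39. [r8c3∈{1}] r8c3 is down to just 1. So r8c3=1.
Step 40. [r1c2∈{8}] only 8 remains possible at r1c2 ⇒ r1c2=8.

Answer: 1 8 5 6 3 2 7 4 9 / 3 7 4 8 9 5 6 1 2 / 9 6 2 4 1 7 5 8 3 / 6 2 9 5 7 8 1 3 4 / 8 1 3 9 6 4 2 5 7 / 4 5 7 1 2 3 9 6 8 / 7 9 8 3 5 1 4 2 6 / 2 3 1 7 4 6 8 9 5 / 5 4 6 2 8 9 3 7 1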